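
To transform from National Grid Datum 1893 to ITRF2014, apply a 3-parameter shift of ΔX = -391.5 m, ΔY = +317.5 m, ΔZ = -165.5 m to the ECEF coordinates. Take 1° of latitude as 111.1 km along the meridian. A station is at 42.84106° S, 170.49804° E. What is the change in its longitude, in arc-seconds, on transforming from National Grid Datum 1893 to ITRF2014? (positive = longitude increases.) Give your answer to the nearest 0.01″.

sin φ = -0.679967, cos φ = 0.733243, sin λ = 0.165081, cos λ = -0.986280.
East component: ΔE = −sin λ·ΔX + cos λ·ΔY = −(0.165081)(-391.5) + (-0.986280)(317.5) = -248.51 m.
1° of latitude spans 111100 m; at latitude φ, 1° of longitude spans that × cos φ = 81463.3 m, so Δλ = -248.51 / 81463.3 × 3600 = -10.982″.

Δλ = -10.98″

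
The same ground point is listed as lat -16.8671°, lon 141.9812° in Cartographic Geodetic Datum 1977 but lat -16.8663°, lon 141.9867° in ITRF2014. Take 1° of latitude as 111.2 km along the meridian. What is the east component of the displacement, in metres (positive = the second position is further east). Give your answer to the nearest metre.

Δφ = -16.8663° − -16.8671° = +0.0008°; Δλ = 141.9867° − 141.9812° = +0.0055°.
ΔN = Δφ × 111200 = 89.0 m; ΔE = Δλ × 111200 × cos(-16.8671°) = +0.0055 × 111200 × 0.956980 = 585.3 m.

ΔE = 585 m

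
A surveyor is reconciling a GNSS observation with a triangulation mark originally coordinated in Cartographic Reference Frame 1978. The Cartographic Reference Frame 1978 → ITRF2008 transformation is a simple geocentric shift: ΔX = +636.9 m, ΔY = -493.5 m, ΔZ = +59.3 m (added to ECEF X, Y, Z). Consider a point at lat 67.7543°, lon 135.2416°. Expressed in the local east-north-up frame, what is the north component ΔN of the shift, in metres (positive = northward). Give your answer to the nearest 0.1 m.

ΔN = 762.7 m

At φ = 67.7543°, λ = 135.2416°: sin φ = 0.925569, cos φ = 0.378579, sin λ = 0.704119, cos λ = -0.710082.
ΔN = −sin φ cos λ·ΔX − sin φ sin λ·ΔY + cos φ·ΔZ = −(0.925569)(-0.710082)(636.9) − (0.925569)(0.704119)(-493.5) + (0.378579)(59.3) = 762.66 m.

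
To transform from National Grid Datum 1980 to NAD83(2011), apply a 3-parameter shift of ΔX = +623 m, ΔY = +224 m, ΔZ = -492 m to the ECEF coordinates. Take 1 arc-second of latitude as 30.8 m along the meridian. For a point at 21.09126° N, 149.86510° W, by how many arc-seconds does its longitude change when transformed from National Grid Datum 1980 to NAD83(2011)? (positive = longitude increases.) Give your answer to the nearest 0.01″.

sin φ = 0.359854, cos φ = 0.933008, sin λ = -0.502038, cos λ = -0.864846.
East component: ΔE = −sin λ·ΔX + cos λ·ΔY = −(-0.502038)(623) + (-0.864846)(224) = 119.04 m.
1° of latitude spans 3600 × 30.80 = 110880 m; at latitude φ, 1° of longitude spans that × cos φ = 103452.0 m, so Δλ = 119.04 / 103452.0 × 3600 = 4.143″.

Δλ = 4.14″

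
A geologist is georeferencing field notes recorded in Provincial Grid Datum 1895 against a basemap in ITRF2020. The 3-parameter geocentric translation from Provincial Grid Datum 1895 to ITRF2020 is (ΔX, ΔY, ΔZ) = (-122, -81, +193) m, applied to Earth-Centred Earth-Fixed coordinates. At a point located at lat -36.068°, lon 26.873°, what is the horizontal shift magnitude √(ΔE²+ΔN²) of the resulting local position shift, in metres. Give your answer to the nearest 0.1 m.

The local east axis at (φ, λ) is (−sin λ, cos λ, 0), so ΔE = −sin(26.873°)·(-122) + cos(26.873°)·(-81) = -17.11 m.
The local north axis is (−sin φ cos λ, −sin φ sin λ, cos φ), giving ΔN = -64.070 − 21.556 + 156.006 = 70.38 m.
Horizontal magnitude = √(ΔE² + ΔN²) = √((-17.11)² + 70.38²) = 72.43 m.

72.4 m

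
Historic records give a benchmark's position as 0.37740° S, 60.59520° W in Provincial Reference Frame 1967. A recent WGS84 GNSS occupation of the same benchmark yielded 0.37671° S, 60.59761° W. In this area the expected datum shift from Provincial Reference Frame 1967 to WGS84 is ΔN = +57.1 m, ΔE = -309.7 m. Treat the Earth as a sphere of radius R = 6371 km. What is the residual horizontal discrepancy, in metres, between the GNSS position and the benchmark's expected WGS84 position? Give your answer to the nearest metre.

46 m

Observed coordinate differences: Δφ = +0.00069°, Δλ = -0.00241°.
Converting to metres (1° lat = 111195 m, cos φ = 0.999978): observed ΔN = 76.7 m, observed ΔE = -268.0 m.
Subtracting the expected shift leaves a residual of 76.7 − (57.1) = 19.6 m north and -268.0 − (-309.7) = 41.7 m east.
Residual distance = √(19.6² + 41.7²) = 46.1 m.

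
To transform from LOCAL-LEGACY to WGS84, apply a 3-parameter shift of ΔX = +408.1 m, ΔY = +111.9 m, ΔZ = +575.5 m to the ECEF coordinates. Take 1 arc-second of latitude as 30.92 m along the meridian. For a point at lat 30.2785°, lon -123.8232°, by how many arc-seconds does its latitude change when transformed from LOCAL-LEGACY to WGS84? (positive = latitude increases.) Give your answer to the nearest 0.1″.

Δφ = 21.3″

sin φ = 0.504204, cos φ = 0.863585, sin λ = -0.830759, cos λ = -0.556632.
North component: ΔN = −sin φ cos λ·ΔX − sin φ sin λ·ΔY + cos φ·ΔZ = −(0.504204)(-0.556632)(408.1) − (0.504204)(-0.830759)(111.9) + (0.863585)(575.5) = 658.40 m.
1° of latitude spans 3600 × 30.92 = 111312 m, so Δφ = 658.40 / 111312 × 3600 = 21.294″.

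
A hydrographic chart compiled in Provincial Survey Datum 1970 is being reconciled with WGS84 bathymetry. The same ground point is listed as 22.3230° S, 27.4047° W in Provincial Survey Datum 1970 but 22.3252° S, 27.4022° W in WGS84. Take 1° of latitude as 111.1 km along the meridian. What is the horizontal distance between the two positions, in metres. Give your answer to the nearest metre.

355 m

Δφ = -22.3252° − -22.3230° = -0.0022°; Δλ = -27.4022° − -27.4047° = +0.0025°.
ΔN = Δφ × 111100 = -244.4 m; ΔE = Δλ × 111100 × cos(-22.3230°) = +0.0025 × 111100 × 0.925057 = 256.9 m.
Distance = √(ΔE² + ΔN²) = √(256.9² + (-244.4)²) = 354.6 m.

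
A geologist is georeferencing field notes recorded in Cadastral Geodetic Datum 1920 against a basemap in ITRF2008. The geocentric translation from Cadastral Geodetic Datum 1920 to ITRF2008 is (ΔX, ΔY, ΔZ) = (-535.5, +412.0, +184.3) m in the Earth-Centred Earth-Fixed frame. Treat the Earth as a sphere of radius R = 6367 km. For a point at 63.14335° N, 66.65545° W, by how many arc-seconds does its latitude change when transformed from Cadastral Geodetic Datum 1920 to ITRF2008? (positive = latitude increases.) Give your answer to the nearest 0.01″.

Δφ = 19.76″

sin φ = 0.892140, cos φ = 0.451760, sin λ = -0.918139, cos λ = 0.396260.
North component: ΔN = −sin φ cos λ·ΔX − sin φ sin λ·ΔY + cos φ·ΔZ = −(0.892140)(0.396260)(-535.5) − (0.892140)(-0.918139)(412.0) + (0.451760)(184.3) = 610.04 m.
1° of latitude spans πR/180 = 111125 m, so Δφ = 610.04 / 111125 × 3600 = 19.763″.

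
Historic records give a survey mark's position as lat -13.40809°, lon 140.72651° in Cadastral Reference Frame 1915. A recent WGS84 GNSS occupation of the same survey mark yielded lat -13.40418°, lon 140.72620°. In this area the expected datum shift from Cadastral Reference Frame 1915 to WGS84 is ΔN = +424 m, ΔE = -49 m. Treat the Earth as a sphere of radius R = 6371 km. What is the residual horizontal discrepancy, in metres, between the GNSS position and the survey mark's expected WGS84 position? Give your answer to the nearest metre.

19 m

Observed coordinate differences: Δφ = +0.00391°, Δλ = -0.00031°.
Converting to metres (1° lat = 111195 m, cos φ = 0.972743): observed ΔN = 434.8 m, observed ΔE = -33.5 m.
Subtracting the expected shift leaves a residual of 434.8 − (424) = 10.8 m north and -33.5 − (-49) = 15.5 m east.
Residual distance = √(10.8² + 15.5²) = 18.9 m.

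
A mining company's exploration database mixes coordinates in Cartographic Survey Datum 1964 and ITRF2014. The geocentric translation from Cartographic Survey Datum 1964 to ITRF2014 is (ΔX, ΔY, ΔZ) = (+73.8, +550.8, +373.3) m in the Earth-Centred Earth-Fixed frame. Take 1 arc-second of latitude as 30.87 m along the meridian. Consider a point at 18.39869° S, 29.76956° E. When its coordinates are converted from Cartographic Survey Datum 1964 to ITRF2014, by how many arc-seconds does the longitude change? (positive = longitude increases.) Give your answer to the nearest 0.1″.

sin φ = -0.315627, cos φ = 0.948883, sin λ = 0.496513, cos λ = 0.868029.
East component: ΔE = −sin λ·ΔX + cos λ·ΔY = −(0.496513)(73.8) + (0.868029)(550.8) = 441.47 m.
1° of latitude spans 3600 × 30.87 = 111132 m; at latitude φ, 1° of longitude spans that × cos φ = 105451.3 m, so Δλ = 441.47 / 105451.3 × 3600 = 15.071″.

Δλ = 15.1″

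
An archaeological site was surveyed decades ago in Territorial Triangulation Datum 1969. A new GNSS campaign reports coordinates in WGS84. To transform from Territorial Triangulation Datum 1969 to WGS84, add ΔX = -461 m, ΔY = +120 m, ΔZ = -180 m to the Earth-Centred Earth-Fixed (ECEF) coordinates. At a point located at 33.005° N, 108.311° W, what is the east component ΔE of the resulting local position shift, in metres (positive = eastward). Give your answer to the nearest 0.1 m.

The local east axis at (φ, λ) is (−sin λ, cos λ, 0), so ΔE = −sin(-108.311°)·(-461) + cos(-108.311°)·120 = -475.36 m.

ΔE = -475.4 m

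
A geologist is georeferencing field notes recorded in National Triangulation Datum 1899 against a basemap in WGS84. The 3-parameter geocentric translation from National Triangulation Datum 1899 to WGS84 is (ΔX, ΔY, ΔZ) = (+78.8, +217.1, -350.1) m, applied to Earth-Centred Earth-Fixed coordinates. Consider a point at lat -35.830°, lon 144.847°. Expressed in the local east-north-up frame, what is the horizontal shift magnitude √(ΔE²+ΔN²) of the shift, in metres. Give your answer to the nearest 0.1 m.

333.7 m

At φ = -35.830°, λ = 144.847°: sin φ = -0.585382, cos φ = 0.810757, sin λ = 0.575762, cos λ = -0.817617.
ΔE = −sin λ·ΔX + cos λ·ΔY = −(0.575762)·(78.8) + (-0.817617)·(217.1) = -222.87 m.
ΔN = −sin φ cos λ·ΔX − sin φ sin λ·ΔY + cos φ·ΔZ = −(-0.585382)(-0.817617)(78.8) − (-0.585382)(0.575762)(217.1) + (0.810757)(-350.1) = -248.39 m.
Horizontal magnitude = √(ΔE² + ΔN²) = √((-222.87)² + (-248.39)²) = 333.72 m.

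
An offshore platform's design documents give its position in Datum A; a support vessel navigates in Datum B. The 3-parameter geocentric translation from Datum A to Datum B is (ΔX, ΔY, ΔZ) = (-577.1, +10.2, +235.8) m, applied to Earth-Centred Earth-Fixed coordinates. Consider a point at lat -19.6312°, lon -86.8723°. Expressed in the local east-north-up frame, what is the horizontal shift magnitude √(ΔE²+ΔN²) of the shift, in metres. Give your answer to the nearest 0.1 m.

The local east axis at (φ, λ) is (−sin λ, cos λ, 0), so ΔE = −sin(-86.8723°)·(-577.1) + cos(-86.8723°)·10.2 = -575.68 m.
The local north axis is (−sin φ cos λ, −sin φ sin λ, cos φ), giving ΔN = -10.579 − 3.422 + 222.094 = 208.09 m.
Horizontal magnitude = √(ΔE² + ΔN²) = √((-575.68)² + 208.09²) = 612.14 m.

612.1 m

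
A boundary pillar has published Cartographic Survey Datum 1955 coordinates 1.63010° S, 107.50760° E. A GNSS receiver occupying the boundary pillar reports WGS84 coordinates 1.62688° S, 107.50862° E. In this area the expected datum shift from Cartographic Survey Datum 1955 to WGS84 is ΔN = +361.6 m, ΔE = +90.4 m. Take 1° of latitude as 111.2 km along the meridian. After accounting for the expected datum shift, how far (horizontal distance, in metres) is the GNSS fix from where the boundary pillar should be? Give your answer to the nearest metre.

23 m

Observed coordinate differences: Δφ = +0.00322°, Δλ = +0.00102°.
Converting to metres (1° lat = 111200 m, cos φ = 0.999595): observed ΔN = 358.1 m, observed ΔE = 113.4 m.
Subtracting the expected shift leaves a residual of 358.1 − (361.6) = -3.5 m north and 113.4 − (90.4) = 23.0 m east.
Residual distance = √((-3.5)² + 23.0²) = 23.2 m.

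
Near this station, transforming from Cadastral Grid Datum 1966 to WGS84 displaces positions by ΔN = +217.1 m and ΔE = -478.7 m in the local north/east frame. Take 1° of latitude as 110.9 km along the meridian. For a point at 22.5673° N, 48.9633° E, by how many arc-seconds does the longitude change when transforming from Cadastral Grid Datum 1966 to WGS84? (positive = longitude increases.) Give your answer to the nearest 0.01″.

Δλ = -16.83″

At latitude 22.5673°, cos φ = 0.923429.
1° of longitude at this latitude = 110.9 × cos φ = 102.41 km, so Δλ = -478.7 / 102408.3 = -0.0046744° = -16.828″.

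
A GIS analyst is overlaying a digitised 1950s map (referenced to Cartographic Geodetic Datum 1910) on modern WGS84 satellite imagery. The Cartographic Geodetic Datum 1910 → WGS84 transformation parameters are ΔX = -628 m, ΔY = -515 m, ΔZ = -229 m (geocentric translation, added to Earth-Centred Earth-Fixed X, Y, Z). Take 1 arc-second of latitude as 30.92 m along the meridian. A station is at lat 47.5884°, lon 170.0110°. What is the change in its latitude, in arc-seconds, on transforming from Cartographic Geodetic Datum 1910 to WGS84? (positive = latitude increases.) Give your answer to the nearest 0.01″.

sin φ = 0.738319, cos φ = 0.674452, sin λ = 0.173459, cos λ = -0.984841.
North component: ΔN = −sin φ cos λ·ΔX − sin φ sin λ·ΔY + cos φ·ΔZ = −(0.738319)(-0.984841)(-628) − (0.738319)(0.173459)(-515) + (0.674452)(-229) = -545.13 m.
1° of latitude spans 3600 × 30.92 = 111312 m, so Δφ = -545.13 / 111312 × 3600 = -17.630″.

Δφ = -17.63″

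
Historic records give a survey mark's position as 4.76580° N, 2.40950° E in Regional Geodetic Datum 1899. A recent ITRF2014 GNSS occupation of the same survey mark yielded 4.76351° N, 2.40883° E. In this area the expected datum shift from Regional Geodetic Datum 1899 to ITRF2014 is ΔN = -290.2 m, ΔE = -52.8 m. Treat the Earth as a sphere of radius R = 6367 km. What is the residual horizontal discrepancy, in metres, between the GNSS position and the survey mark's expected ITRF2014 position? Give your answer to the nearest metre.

42 m

Observed coordinate differences: Δφ = -0.00229°, Δλ = -0.00067°.
Converting to metres (1° lat = 111125 m, cos φ = 0.996543): observed ΔN = -254.5 m, observed ΔE = -74.2 m.
Subtracting the expected shift leaves a residual of -254.5 − (-290.2) = 35.7 m north and -74.2 − (-52.8) = -21.4 m east.
Residual distance = √(35.7² + (-21.4)²) = 41.6 m.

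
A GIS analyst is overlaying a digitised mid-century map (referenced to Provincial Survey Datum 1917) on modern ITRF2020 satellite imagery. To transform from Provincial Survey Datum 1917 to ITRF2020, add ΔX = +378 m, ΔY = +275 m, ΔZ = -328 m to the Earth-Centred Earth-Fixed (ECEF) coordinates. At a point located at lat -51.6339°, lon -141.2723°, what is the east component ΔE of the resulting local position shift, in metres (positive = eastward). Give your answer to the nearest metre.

ΔE = 22 m

The local east axis at (φ, λ) is (−sin λ, cos λ, 0), so ΔE = −sin(-141.2723°)·378 + cos(-141.2723°)·275 = 21.95 m.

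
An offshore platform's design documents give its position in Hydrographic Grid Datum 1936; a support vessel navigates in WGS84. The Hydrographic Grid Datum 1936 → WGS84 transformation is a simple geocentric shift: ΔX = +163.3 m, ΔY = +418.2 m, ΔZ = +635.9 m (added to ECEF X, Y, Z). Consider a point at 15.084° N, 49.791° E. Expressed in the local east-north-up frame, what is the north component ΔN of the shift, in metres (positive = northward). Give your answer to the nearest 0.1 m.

ΔN = 503.4 m

At φ = 15.084°, λ = 49.791°: sin φ = 0.260235, cos φ = 0.965545, sin λ = 0.763695, cos λ = 0.645578.
ΔN = −sin φ cos λ·ΔX − sin φ sin λ·ΔY + cos φ·ΔZ = −(0.260235)(0.645578)(163.3) − (0.260235)(0.763695)(418.2) + (0.965545)(635.9) = 503.44 m.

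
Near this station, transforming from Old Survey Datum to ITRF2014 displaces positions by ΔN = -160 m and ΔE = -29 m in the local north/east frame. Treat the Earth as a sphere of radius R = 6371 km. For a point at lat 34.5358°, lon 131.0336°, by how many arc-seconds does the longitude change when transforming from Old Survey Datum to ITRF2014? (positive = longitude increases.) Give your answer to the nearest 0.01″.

Δλ = -1.14″

At latitude 34.5358°, cos φ = 0.823772.
One radian of longitude at latitude φ spans R cos φ, so Δλ = ΔE / (R cos φ) = -29.0 / (6371000 × 0.823772) = -5.5256e-06 rad = -1.140″.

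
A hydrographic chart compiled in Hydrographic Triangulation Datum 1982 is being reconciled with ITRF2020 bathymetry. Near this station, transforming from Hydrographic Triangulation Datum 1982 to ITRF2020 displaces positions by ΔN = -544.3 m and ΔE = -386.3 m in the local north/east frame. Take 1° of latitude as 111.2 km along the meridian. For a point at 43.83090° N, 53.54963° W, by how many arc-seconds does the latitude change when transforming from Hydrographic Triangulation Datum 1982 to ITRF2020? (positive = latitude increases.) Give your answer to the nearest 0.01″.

Δφ = -17.62″

1° of latitude = 111.2 km, so Δφ = -544.3 / 111200 = -0.0048948° = -17.621″.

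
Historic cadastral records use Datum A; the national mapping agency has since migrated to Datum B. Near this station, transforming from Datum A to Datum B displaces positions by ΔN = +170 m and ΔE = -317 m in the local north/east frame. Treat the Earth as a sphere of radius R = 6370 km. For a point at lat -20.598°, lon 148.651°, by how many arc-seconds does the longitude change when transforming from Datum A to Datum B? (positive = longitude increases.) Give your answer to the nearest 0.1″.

Δλ = -11.0″

At latitude -20.598°, cos φ = 0.936072.
One radian of longitude at latitude φ spans R cos φ, so Δλ = ΔE / (R cos φ) = -317.0 / (6370000 × 0.936072) = -5.3163e-05 rad = -10.966″.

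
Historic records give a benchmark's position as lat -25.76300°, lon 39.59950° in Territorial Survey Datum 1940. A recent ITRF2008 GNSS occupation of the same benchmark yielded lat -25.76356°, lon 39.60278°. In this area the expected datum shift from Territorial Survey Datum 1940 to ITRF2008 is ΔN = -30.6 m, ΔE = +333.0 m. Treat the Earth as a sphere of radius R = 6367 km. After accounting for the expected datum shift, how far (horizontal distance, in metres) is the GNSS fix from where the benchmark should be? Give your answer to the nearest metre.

Observed coordinate differences: Δφ = -0.00056°, Δλ = +0.00328°.
Converting to metres (1° lat = 111125 m, cos φ = 0.900600): observed ΔN = -62.2 m, observed ΔE = 328.3 m.
Subtracting the expected shift leaves a residual of -62.2 − (-30.6) = -31.6 m north and 328.3 − (333.0) = -4.7 m east.
Residual distance = √((-31.6)² + (-4.7)²) = 32.0 m.

32 m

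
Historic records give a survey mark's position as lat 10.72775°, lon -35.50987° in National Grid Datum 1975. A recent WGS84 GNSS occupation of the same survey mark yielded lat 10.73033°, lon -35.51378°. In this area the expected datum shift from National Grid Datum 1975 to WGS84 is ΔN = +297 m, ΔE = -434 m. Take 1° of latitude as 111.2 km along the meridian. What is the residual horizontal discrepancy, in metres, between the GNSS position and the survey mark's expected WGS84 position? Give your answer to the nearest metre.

12 m

Observed coordinate differences: Δφ = +0.00258°, Δλ = -0.00391°.
Converting to metres (1° lat = 111200 m, cos φ = 0.982523): observed ΔN = 286.9 m, observed ΔE = -427.2 m.
Subtracting the expected shift leaves a residual of 286.9 − (297) = -10.1 m north and -427.2 − (-434) = 6.8 m east.
Residual distance = √((-10.1)² + 6.8²) = 12.2 m.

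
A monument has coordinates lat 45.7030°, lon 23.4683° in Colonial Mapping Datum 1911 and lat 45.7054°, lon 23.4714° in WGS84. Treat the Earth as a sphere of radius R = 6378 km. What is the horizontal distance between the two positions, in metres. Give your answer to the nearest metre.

Δφ = 45.7054° − 45.7030° = +0.0024°; Δλ = 23.4714° − 23.4683° = +0.0031°.
1° along a meridian = πR/180 = 111317 m.
ΔN = Δφ × 111317 = 267.2 m; ΔE = Δλ × 111317 × cos(45.7030°) = +0.0031 × 111317 × 0.698378 = 241.0 m.
Distance = √(ΔE² + ΔN²) = √(241.0² + 267.2²) = 359.8 m.

360 m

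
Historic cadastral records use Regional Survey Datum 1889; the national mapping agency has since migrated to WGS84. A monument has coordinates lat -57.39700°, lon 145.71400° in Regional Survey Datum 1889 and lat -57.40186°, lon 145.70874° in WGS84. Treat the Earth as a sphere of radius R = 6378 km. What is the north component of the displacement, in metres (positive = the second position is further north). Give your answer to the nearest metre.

Δφ = -57.40186° − -57.39700° = -0.00486°; Δλ = 145.70874° − 145.71400° = -0.00526°.
1° along a meridian = πR/180 = 111317 m.
ΔN = Δφ × 111317 = -541.0 m; ΔE = Δλ × 111317 × cos(-57.39700°) = -0.00526 × 111317 × 0.538815 = -315.5 m.

ΔN = -541 m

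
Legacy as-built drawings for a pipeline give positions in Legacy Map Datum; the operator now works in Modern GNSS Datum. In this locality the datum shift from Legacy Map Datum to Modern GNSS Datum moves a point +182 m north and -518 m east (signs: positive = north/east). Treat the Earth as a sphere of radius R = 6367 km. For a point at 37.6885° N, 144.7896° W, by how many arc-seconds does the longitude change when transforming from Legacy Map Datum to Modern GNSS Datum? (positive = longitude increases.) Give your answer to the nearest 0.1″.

At latitude 37.6885°, cos φ = 0.791346.
One radian of longitude at latitude φ spans R cos φ, so Δλ = ΔE / (R cos φ) = -518.0 / (6367000 × 0.791346) = -1.0281e-04 rad = -21.206″.

Δλ = -21.2″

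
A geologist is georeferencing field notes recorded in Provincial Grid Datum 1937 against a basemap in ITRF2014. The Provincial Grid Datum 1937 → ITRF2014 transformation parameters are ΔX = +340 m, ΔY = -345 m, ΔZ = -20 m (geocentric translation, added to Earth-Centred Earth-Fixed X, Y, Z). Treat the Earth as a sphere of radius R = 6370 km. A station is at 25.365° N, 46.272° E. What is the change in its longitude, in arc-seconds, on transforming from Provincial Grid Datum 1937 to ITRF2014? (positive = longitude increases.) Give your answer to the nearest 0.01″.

sin φ = 0.428383, cos φ = 0.903597, sin λ = 0.722629, cos λ = 0.691236.
East component: ΔE = −sin λ·ΔX + cos λ·ΔY = −(0.722629)(340) + (0.691236)(-345) = -484.17 m.
1° of latitude spans πR/180 = 111177 m; at latitude φ, 1° of longitude spans that × cos φ = 100459.6 m, so Δλ = -484.17 / 100459.6 × 3600 = -17.350″.

Δλ = -17.35″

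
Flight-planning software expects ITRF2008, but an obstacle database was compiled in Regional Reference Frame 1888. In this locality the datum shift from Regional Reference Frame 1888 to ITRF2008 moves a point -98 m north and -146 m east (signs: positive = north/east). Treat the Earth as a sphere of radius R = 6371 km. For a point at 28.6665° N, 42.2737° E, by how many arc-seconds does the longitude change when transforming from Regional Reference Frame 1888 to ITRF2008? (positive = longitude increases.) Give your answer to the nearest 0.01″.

Δλ = -5.39″

At latitude 28.6665°, cos φ = 0.877427.
One radian of longitude at latitude φ spans R cos φ, so Δλ = ΔE / (R cos φ) = -146.0 / (6371000 × 0.877427) = -2.6118e-05 rad = -5.387″.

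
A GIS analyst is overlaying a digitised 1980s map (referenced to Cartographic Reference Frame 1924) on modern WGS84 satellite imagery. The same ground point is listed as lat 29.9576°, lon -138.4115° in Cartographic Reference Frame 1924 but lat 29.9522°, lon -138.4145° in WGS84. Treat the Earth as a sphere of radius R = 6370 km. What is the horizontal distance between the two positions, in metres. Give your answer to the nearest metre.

666 m

Δφ = 29.9522° − 29.9576° = -0.0054°; Δλ = -138.4145° − -138.4115° = -0.0030°.
1° along a meridian = πR/180 = 111177 m.
ΔN = Δφ × 111177 = -600.4 m; ΔE = Δλ × 111177 × cos(29.9576°) = -0.0030 × 111177 × 0.866395 = -289.0 m.
Distance = √(ΔE² + ΔN²) = √((-289.0)² + (-600.4)²) = 666.3 m.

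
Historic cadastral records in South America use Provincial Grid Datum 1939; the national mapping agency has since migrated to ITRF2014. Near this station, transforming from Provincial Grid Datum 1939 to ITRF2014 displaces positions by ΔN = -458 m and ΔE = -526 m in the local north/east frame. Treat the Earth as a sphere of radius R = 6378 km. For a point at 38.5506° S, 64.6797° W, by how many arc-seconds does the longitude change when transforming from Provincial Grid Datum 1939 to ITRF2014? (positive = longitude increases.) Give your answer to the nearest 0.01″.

Δλ = -21.75″

At latitude -38.5506°, cos φ = 0.782058.
One radian of longitude at latitude φ spans R cos φ, so Δλ = ΔE / (R cos φ) = -526.0 / (6378000 × 0.782058) = -1.0545e-04 rad = -21.751″.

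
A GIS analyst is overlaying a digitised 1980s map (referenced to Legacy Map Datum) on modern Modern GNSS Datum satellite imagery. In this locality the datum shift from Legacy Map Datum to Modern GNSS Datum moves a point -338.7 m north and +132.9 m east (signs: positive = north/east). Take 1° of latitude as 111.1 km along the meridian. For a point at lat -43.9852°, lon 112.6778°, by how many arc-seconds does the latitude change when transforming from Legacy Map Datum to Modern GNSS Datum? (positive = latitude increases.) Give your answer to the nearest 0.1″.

1° of latitude = 111.1 km, so Δφ = -338.7 / 111100 = -0.0030486° = -10.975″.

Δφ = -11.0″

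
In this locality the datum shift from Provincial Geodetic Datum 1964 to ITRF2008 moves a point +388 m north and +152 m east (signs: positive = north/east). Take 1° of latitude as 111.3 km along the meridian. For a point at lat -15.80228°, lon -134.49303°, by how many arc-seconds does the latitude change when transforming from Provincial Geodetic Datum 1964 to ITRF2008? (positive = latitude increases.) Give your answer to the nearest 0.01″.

Δφ = 12.55″

1° of latitude = 111.3 km, so Δφ = 388.0 / 111300 = 0.0034861° = 12.550″.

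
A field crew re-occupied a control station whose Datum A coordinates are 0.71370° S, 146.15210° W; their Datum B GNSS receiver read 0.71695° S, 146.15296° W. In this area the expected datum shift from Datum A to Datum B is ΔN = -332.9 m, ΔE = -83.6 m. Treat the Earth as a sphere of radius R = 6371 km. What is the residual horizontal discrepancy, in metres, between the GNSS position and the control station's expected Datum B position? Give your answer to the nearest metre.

31 m

Observed coordinate differences: Δφ = -0.00325°, Δλ = -0.00086°.
Converting to metres (1° lat = 111195 m, cos φ = 0.999922): observed ΔN = -361.4 m, observed ΔE = -95.6 m.
Subtracting the expected shift leaves a residual of -361.4 − (-332.9) = -28.5 m north and -95.6 − (-83.6) = -12.0 m east.
Residual distance = √((-28.5)² + (-12.0)²) = 30.9 m.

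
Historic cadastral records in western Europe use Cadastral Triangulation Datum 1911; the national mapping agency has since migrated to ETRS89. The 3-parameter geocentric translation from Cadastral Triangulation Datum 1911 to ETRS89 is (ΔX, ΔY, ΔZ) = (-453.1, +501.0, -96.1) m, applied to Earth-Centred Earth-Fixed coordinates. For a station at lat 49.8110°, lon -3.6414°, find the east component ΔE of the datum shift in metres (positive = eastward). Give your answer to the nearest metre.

ΔE = 471 m

The local east axis at (φ, λ) is (−sin λ, cos λ, 0), so ΔE = −sin(-3.6414°)·(-453.1) + cos(-3.6414°)·501.0 = 471.21 m.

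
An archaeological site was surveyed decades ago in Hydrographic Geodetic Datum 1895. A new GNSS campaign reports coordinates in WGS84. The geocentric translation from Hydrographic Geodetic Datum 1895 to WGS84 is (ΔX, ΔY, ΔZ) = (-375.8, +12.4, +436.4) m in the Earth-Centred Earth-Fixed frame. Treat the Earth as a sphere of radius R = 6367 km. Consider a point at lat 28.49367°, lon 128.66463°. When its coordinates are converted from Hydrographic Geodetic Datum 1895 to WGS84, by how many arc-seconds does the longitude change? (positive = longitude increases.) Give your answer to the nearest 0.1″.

Δλ = 10.5″

sin φ = 0.477062, cos φ = 0.878870, sin λ = 0.780816, cos λ = -0.624761.
East component: ΔE = −sin λ·ΔX + cos λ·ΔY = −(0.780816)(-375.8) + (-0.624761)(12.4) = 285.68 m.
1° of latitude spans πR/180 = 111125 m; at latitude φ, 1° of longitude spans that × cos φ = 97664.5 m, so Δλ = 285.68 / 97664.5 × 3600 = 10.531″.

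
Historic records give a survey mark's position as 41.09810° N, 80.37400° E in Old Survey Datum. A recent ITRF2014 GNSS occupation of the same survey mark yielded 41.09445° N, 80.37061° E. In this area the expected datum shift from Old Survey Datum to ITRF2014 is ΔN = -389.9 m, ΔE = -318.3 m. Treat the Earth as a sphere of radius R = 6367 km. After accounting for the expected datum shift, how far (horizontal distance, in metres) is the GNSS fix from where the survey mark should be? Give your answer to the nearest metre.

Observed coordinate differences: Δφ = -0.00365°, Δλ = -0.00339°.
Converting to metres (1° lat = 111125 m, cos φ = 0.753585): observed ΔN = -405.6 m, observed ΔE = -283.9 m.
Subtracting the expected shift leaves a residual of -405.6 − (-389.9) = -15.7 m north and -283.9 − (-318.3) = 34.4 m east.
Residual distance = √((-15.7)² + 34.4²) = 37.8 m.

38 m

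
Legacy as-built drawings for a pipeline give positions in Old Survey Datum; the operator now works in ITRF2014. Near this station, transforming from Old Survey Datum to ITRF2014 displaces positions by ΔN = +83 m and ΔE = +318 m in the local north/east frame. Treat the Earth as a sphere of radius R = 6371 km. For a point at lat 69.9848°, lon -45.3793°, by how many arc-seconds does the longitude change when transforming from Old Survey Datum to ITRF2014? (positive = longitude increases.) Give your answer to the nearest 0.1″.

At latitude 69.9848°, cos φ = 0.342269.
One radian of longitude at latitude φ spans R cos φ, so Δλ = ΔE / (R cos φ) = 318.0 / (6371000 × 0.342269) = 1.4583e-04 rad = 30.080″.

Δλ = 30.1″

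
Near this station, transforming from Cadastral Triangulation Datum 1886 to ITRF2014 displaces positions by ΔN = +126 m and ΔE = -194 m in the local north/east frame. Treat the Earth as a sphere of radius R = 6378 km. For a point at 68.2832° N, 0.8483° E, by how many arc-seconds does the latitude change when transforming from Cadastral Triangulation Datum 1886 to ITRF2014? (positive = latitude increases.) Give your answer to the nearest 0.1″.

On a sphere of radius R, 1 rad of latitude = R, so Δφ = ΔN / R = 126.0 / 6378000 = 1.9755e-05 rad = 4.075″.

Δφ = 4.1″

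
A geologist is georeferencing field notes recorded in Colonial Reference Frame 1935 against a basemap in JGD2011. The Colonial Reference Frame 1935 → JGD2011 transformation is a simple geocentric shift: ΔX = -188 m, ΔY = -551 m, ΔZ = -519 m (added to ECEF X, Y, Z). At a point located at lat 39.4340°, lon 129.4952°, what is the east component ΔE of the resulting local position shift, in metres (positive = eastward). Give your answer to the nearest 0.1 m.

The local east axis at (φ, λ) is (−sin λ, cos λ, 0), so ΔE = −sin(129.4952°)·(-188) + cos(129.4952°)·(-551) = 495.52 m.

ΔE = 495.5 m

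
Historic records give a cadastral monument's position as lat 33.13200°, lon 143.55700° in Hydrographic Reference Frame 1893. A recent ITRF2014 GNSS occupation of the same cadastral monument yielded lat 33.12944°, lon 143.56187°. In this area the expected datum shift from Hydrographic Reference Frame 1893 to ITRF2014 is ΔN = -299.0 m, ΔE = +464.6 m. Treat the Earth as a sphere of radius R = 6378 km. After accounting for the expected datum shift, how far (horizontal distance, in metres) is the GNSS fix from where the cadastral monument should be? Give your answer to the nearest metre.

18 m

Observed coordinate differences: Δφ = -0.00256°, Δλ = +0.00487°.
Converting to metres (1° lat = 111317 m, cos φ = 0.837414): observed ΔN = -285.0 m, observed ΔE = 454.0 m.
Subtracting the expected shift leaves a residual of -285.0 − (-299.0) = 14.0 m north and 454.0 − (464.6) = -10.6 m east.
Residual distance = √(14.0² + (-10.6)²) = 17.6 m.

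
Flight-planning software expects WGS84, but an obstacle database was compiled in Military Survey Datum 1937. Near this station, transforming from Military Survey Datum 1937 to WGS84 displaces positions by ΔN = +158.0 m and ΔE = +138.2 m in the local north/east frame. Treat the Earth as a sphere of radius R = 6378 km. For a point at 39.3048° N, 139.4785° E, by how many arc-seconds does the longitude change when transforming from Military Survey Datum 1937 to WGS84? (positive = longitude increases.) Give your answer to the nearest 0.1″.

At latitude 39.3048°, cos φ = 0.773787.
One radian of longitude at latitude φ spans R cos φ, so Δλ = ΔE / (R cos φ) = 138.2 / (6378000 × 0.773787) = 2.8003e-05 rad = 5.776″.

Δλ = 5.8″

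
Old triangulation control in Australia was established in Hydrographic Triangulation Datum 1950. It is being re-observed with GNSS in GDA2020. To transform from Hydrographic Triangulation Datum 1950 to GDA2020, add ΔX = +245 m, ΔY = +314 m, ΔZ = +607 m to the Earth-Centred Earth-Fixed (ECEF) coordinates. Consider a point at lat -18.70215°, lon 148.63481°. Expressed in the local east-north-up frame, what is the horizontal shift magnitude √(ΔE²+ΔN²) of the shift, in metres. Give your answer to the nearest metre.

686 m

At φ = -18.70215°, λ = 148.63481°: sin φ = -0.320649, cos φ = 0.947198, sin λ = 0.520491, cos λ = -0.853867.
ΔE = −sin λ·ΔX + cos λ·ΔY = −(0.520491)·(245) + (-0.853867)·(314) = -395.63 m.
ΔN = −sin φ cos λ·ΔX − sin φ sin λ·ΔY + cos φ·ΔZ = −(-0.320649)(-0.853867)(245) − (-0.320649)(0.520491)(314) + (0.947198)(607) = 560.28 m.
Horizontal magnitude = √(ΔE² + ΔN²) = √((-395.63)² + 560.28²) = 685.88 m.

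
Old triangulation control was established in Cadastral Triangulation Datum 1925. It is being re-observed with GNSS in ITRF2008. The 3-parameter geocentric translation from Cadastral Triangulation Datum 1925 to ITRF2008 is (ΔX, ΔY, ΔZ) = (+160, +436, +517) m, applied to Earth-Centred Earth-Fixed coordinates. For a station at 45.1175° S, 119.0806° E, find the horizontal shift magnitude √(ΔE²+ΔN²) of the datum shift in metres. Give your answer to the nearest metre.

At φ = -45.1175°, λ = 119.0806°: sin φ = -0.708555, cos φ = 0.705655, sin λ = 0.873937, cos λ = -0.486039.
ΔE = −sin λ·ΔX + cos λ·ΔY = −(0.873937)·(160) + (-0.486039)·(436) = -351.74 m.
ΔN = −sin φ cos λ·ΔX − sin φ sin λ·ΔY + cos φ·ΔZ = −(-0.708555)(-0.486039)(160) − (-0.708555)(0.873937)(436) + (0.705655)(517) = 579.71 m.
Horizontal magnitude = √(ΔE² + ΔN²) = √((-351.74)² + 579.71²) = 678.07 m.

678 m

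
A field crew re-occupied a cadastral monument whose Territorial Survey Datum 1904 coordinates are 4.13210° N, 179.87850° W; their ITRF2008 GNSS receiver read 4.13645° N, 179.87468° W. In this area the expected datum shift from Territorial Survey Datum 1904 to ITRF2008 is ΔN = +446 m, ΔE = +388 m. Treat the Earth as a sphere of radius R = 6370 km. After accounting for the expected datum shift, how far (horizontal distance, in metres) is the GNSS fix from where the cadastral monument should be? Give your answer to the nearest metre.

52 m

Observed coordinate differences: Δφ = +0.00435°, Δλ = +0.00382°.
Converting to metres (1° lat = 111177 m, cos φ = 0.997401): observed ΔN = 483.6 m, observed ΔE = 423.6 m.
Subtracting the expected shift leaves a residual of 483.6 − (446) = 37.6 m north and 423.6 − (388) = 35.6 m east.
Residual distance = √(37.6² + 35.6²) = 51.8 m.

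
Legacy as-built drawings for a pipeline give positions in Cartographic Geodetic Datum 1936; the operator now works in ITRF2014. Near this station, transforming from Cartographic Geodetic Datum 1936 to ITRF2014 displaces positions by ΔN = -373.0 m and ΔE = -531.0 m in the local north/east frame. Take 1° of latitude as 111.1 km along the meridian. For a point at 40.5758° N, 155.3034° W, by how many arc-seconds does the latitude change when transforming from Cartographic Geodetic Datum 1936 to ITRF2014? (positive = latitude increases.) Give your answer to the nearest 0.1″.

1° of latitude = 111.1 km, so Δφ = -373.0 / 111100 = -0.0033573° = -12.086″.

Δφ = -12.1″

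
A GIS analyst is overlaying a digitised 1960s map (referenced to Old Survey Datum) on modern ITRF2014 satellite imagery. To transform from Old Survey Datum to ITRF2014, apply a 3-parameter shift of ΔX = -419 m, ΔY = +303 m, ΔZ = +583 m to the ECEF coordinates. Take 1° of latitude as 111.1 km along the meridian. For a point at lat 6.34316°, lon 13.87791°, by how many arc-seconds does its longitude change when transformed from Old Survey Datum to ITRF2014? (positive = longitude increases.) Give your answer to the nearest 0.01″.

Δλ = 12.87″

sin φ = 0.110483, cos φ = 0.993878, sin λ = 0.239854, cos λ = 0.970809.
East component: ΔE = −sin λ·ΔX + cos λ·ΔY = −(0.239854)(-419) + (0.970809)(303) = 394.65 m.
1° of latitude spans 111100 m; at latitude φ, 1° of longitude spans that × cos φ = 110419.8 m, so Δλ = 394.65 / 110419.8 × 3600 = 12.867″.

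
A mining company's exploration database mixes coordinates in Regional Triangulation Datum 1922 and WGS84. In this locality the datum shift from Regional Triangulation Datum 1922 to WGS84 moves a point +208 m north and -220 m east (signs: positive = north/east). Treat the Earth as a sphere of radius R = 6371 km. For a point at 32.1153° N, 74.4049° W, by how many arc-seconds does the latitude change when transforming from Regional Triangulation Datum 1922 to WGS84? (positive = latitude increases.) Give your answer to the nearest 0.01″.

Δφ = 6.73″

On a sphere of radius R, 1 rad of latitude = R, so Δφ = ΔN / R = 208.0 / 6371000 = 3.2648e-05 rad = 6.734″.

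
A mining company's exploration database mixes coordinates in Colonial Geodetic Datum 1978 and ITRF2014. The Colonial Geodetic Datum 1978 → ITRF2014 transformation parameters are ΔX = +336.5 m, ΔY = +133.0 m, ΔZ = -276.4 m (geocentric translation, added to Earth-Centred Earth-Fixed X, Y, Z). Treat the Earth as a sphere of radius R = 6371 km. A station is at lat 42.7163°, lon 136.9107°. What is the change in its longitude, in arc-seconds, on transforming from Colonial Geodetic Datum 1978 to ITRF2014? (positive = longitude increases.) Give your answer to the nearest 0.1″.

sin φ = 0.678369, cos φ = 0.734722, sin λ = 0.683137, cos λ = -0.730290.
East component: ΔE = −sin λ·ΔX + cos λ·ΔY = −(0.683137)(336.5) + (-0.730290)(133.0) = -327.00 m.
1° of latitude spans πR/180 = 111195 m; at latitude φ, 1° of longitude spans that × cos φ = 81697.3 m, so Δλ = -327.00 / 81697.3 × 3600 = -14.409″.

Δλ = -14.4″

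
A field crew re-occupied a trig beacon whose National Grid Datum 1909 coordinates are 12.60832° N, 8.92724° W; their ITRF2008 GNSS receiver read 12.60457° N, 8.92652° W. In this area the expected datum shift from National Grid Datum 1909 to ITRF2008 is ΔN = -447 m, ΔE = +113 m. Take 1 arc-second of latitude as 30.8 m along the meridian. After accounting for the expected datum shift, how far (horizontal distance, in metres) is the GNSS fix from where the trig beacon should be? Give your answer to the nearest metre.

Observed coordinate differences: Δφ = -0.00375°, Δλ = +0.00072°.
Converting to metres (1° lat = 110880 m, cos φ = 0.975885): observed ΔN = -415.8 m, observed ΔE = 77.9 m.
Subtracting the expected shift leaves a residual of -415.8 − (-447) = 31.2 m north and 77.9 − (113) = -35.1 m east.
Residual distance = √(31.2² + (-35.1)²) = 47.0 m.

47 m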